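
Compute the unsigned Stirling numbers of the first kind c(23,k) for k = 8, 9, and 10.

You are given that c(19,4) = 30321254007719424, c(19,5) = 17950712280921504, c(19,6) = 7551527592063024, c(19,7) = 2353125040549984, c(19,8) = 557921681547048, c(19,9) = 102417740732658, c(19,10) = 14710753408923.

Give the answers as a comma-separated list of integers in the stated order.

r20: T_20,5=19×17950712280921504+30321254007719424=371384787345228000; T_20,6=19×7551527592063024+17950712280921504=161429736530118960; T_20,7=19×2353125040549984+7551527592063024=52260903362512720; T_20,8=19×557921681547048+2353125040549984=12953636989943896; T_20,9=19×102417740732658+557921681547048=2503858755467550; T_20,10=19×14710753408923+102417740732658=381922055502195
r21: T_21,6=20×161429736530118960+371384787345228000=3599979517947607200; T_21,7=20×52260903362512720+161429736530118960=1206647803780373360; T_21,8=20×12953636989943896+52260903362512720=311333643161390640; T_21,9=20×2503858755467550+12953636989943896=63030812099294896; T_21,10=20×381922055502195+2503858755467550=10142299865511450
r22: T_22,7=21×1206647803780373360+3599979517947607200=28939583397335447760; T_22,8=21×311333643161390640+1206647803780373360=7744654310169576800; T_22,9=21×63030812099294896+311333643161390640=1634980697246583456; T_22,10=21×10142299865511450+63030812099294896=276019109275035346
r23: T_23,8=22×7744654310169576800+28939583397335447760=199321978221066137360; T_23,9=22×1634980697246583456+7744654310169576800=43714229649594412832; T_23,10=22×276019109275035346+1634980697246583456=7707401101297361068
Read c(23,8) = 199321978221066137360, c(23,9) = 43714229649594412832, c(23,10) = 7707401101297361068.

199321978221066137360, 43714229649594412832, 7707401101297361068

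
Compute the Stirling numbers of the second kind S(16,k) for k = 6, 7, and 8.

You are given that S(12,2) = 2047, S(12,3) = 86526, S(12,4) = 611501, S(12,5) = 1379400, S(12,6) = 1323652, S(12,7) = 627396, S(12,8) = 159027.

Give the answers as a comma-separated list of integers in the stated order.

r13: T_13,3=3×86526+2047=261625; T_13,4=4×611501+86526=2532530; T_13,5=5×1379400+611501=7508501; T_13,6=6×1323652+1379400=9321312; T_13,7=7×627396+1323652=5715424; T_13,8=8×159027+627396=1899612
r14: T_14,4=4×2532530+261625=10391745; T_14,5=5×7508501+2532530=40075035; T_14,6=6×9321312+7508501=63436373; T_14,7=7×5715424+9321312=49329280; T_14,8=8×1899612+5715424=20912320
r15: T_15,5=5×40075035+10391745=210766920; T_15,6=6×63436373+40075035=420693273; T_15,7=7×49329280+63436373=408741333; T_15,8=8×20912320+49329280=216627840
r16: T_16,6=6×420693273+210766920=2734926558; T_16,7=7×408741333+420693273=3281882604; T_16,8=8×216627840+408741333=2141764053
Read S(16,6) = 2734926558, S(16,7) = 3281882604, S(16,8) = 2141764053.

2734926558, 3281882604, 2141764053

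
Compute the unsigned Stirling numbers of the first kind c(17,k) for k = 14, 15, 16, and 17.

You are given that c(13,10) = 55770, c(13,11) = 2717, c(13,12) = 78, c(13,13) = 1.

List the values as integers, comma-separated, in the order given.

[14] T[14,11]:13*2717+55770=91091 · T[14,12]:13*78+2717=3731 · T[14,13]:13*1+78=91 · T[14,14]:13*0+1=1
[15] T[15,12]:14*3731+91091=143325 · T[15,13]:14*91+3731=5005 · T[15,14]:14*1+91=105 · T[15,15]:14*0+1=1
[16] T[16,13]:15*5005+143325=218400 · T[16,14]:15*105+5005=6580 · T[16,15]:15*1+105=120 · T[16,16]:15*0+1=1
[17] T[17,14]:16*6580+218400=323680 · T[17,15]:16*120+6580=8500 · T[17,16]:16*1+120=136 · T[17,17]:16*0+1=1
Read c(17,14) = 323680, c(17,15) = 8500, c(17,16) = 136, c(17,17) = 1.

323680, 8500, 136, 1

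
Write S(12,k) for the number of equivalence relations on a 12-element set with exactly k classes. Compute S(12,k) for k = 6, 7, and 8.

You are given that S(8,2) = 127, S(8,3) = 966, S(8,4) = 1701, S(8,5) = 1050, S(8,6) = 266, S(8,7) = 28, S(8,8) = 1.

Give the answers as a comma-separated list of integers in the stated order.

1323652, 627396, 159027

row 9: T[9][3]=3·966+127=3025  T[9][4]=4·1701+966=7770  T[9][5]=5·1050+1701=6951  T[9][6]=6·266+1050=2646  T[9][7]=7·28+266=462  T[9][8]=8·1+28=36
row 10: T[10][4]=4·7770+3025=34105  T[10][5]=5·6951+7770=42525  T[10][6]=6·2646+6951=22827  T[10][7]=7·462+2646=5880  T[10][8]=8·36+462=750
row 11: T[11][5]=5·42525+34105=246730  T[11][6]=6·22827+42525=179487  T[11][7]=7·5880+22827=63987  T[11][8]=8·750+5880=11880
row 12: T[12][6]=6·179487+246730=1323652  T[12][7]=7·63987+179487=627396  T[12][8]=8·11880+63987=159027
Read S(12,6) = 1323652, S(12,7) = 627396, S(12,8) = 159027.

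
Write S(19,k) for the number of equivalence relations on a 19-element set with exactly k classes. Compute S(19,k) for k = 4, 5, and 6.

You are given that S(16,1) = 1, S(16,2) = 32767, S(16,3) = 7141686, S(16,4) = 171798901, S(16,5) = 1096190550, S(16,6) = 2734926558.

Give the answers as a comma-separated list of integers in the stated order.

11259666950, 147589284710, 693081601779

r17: T_17,2=2×32767+1=65535; T_17,3=3×7141686+32767=21457825; T_17,4=4×171798901+7141686=694337290; T_17,5=5×1096190550+171798901=5652751651; T_17,6=6×2734926558+1096190550=17505749898
r18: T_18,3=3×21457825+65535=64439010; T_18,4=4×694337290+21457825=2798806985; T_18,5=5×5652751651+694337290=28958095545; T_18,6=6×17505749898+5652751651=110687251039
r19: T_19,4=4×2798806985+64439010=11259666950; T_19,5=5×28958095545+2798806985=147589284710; T_19,6=6×110687251039+28958095545=693081601779
Read S(19,4) = 11259666950, S(19,5) = 147589284710, S(19,6) = 693081601779.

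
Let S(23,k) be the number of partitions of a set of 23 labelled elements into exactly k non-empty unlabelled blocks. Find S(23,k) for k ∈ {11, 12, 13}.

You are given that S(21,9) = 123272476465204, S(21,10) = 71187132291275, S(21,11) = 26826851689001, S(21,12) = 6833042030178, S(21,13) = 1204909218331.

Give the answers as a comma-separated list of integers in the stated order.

4864251308951100, 1672162773483930, 401282560341390

row 22: T[22][10]=10·71187132291275+123272476465204=835143799377954  T[22][11]=11·26826851689001+71187132291275=366282500870286  T[22][12]=12·6833042030178+26826851689001=108823356051137  T[22][13]=13·1204909218331+6833042030178=22496861868481
row 23: T[23][11]=11·366282500870286+835143799377954=4864251308951100  T[23][12]=12·108823356051137+366282500870286=1672162773483930  T[23][13]=13·22496861868481+108823356051137=401282560341390
Read S(23,11) = 4864251308951100, S(23,12) = 1672162773483930, S(23,13) = 401282560341390.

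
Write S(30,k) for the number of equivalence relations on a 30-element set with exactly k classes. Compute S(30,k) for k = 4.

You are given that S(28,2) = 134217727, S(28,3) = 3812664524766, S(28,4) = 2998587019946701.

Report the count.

@29  (29,3):3812664524766·3+134217727→11438127792025, (29,4):2998587019946701·4+3812664524766→11998160744311570
@30  (30,4):11998160744311570·4+11438127792025→48004081105038305
Read S(30,4) = 48004081105038305.

48004081105038305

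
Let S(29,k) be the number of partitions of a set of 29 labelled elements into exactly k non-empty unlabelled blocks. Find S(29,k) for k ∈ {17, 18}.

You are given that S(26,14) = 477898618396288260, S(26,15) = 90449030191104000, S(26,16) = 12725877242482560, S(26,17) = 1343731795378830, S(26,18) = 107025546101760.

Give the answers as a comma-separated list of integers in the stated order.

row 27: T[27][15]=15·90449030191104000+477898618396288260=1834634071262848260  T[27][16]=16·12725877242482560+90449030191104000=294063066070824960  T[27][17]=17·1343731795378830+12725877242482560=35569317763922670  T[27][18]=18·107025546101760+1343731795378830=3270191625210510
row 28: T[28][16]=16·294063066070824960+1834634071262848260=6539643128396047620  T[28][17]=17·35569317763922670+294063066070824960=898741468057510350  T[28][18]=18·3270191625210510+35569317763922670=94432767017711850
row 29: T[29][17]=17·898741468057510350+6539643128396047620=21818248085373723570  T[29][18]=18·94432767017711850+898741468057510350=2598531274376323650
Read S(29,17) = 21818248085373723570, S(29,18) = 2598531274376323650.

21818248085373723570, 2598531274376323650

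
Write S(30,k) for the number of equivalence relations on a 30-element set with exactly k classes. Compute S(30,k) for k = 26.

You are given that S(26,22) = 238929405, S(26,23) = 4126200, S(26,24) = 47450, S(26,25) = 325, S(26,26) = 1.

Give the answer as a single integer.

843303006

i=27: T(27,23)=238929405+23·4126200=333832005 | T(27,24)=4126200+24·47450=5265000 | T(27,25)=47450+25·325=55575 | T(27,26)=325+26·1=351
i=28: T(28,24)=333832005+24·5265000=460192005 | T(28,25)=5265000+25·55575=6654375 | T(28,26)=55575+26·351=64701
i=29: T(29,25)=460192005+25·6654375=626551380 | T(29,26)=6654375+26·64701=8336601
i=30: T(30,26)=626551380+26·8336601=843303006
Read S(30,26) = 843303006.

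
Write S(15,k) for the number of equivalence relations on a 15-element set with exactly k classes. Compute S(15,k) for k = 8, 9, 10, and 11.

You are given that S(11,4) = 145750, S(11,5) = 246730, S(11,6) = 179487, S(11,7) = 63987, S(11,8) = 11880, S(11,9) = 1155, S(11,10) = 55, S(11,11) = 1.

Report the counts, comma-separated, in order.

216627840, 67128490, 12662650, 1479478

r12: T_12,5=5×246730+145750=1379400; T_12,6=6×179487+246730=1323652; T_12,7=7×63987+179487=627396; T_12,8=8×11880+63987=159027; T_12,9=9×1155+11880=22275; T_12,10=10×55+1155=1705; T_12,11=11×1+55=66
r13: T_13,6=6×1323652+1379400=9321312; T_13,7=7×627396+1323652=5715424; T_13,8=8×159027+627396=1899612; T_13,9=9×22275+159027=359502; T_13,10=10×1705+22275=39325; T_13,11=11×66+1705=2431
r14: T_14,7=7×5715424+9321312=49329280; T_14,8=8×1899612+5715424=20912320; T_14,9=9×359502+1899612=5135130; T_14,10=10×39325+359502=752752; T_14,11=11×2431+39325=66066
r15: T_15,8=8×20912320+49329280=216627840; T_15,9=9×5135130+20912320=67128490; T_15,10=10×752752+5135130=12662650; T_15,11=11×66066+752752=1479478
Read S(15,8) = 216627840, S(15,9) = 67128490, S(15,10) = 12662650, S(15,11) = 1479478.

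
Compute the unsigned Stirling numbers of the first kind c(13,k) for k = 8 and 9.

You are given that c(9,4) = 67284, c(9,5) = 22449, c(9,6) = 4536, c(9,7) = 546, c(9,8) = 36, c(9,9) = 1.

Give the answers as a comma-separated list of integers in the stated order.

@10  (10,5):22449·9+67284→269325, (10,6):4536·9+22449→63273, (10,7):546·9+4536→9450, (10,8):36·9+546→870, (10,9):1·9+36→45
@11  (11,6):63273·10+269325→902055, (11,7):9450·10+63273→157773, (11,8):870·10+9450→18150, (11,9):45·10+870→1320
@12  (12,7):157773·11+902055→2637558, (12,8):18150·11+157773→357423, (12,9):1320·11+18150→32670
@13  (13,8):357423·12+2637558→6926634, (13,9):32670·12+357423→749463
Read c(13,8) = 6926634, c(13,9) = 749463.

6926634, 749463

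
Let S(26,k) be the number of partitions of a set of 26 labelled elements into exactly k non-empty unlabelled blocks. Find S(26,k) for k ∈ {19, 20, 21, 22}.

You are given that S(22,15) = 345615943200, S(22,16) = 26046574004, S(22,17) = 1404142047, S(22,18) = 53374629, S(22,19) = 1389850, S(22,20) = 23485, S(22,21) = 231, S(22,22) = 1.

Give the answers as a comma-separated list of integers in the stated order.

i=23: T(23,16)=345615943200+16·26046574004=762361127264 | T(23,17)=26046574004+17·1404142047=49916988803 | T(23,18)=1404142047+18·53374629=2364885369 | T(23,19)=53374629+19·1389850=79781779 | T(23,20)=1389850+20·23485=1859550 | T(23,21)=23485+21·231=28336 | T(23,22)=231+22·1=253
i=24: T(24,17)=762361127264+17·49916988803=1610949936915 | T(24,18)=49916988803+18·2364885369=92484925445 | T(24,19)=2364885369+19·79781779=3880739170 | T(24,20)=79781779+20·1859550=116972779 | T(24,21)=1859550+21·28336=2454606 | T(24,22)=28336+22·253=33902
i=25: T(25,18)=1610949936915+18·92484925445=3275678594925 | T(25,19)=92484925445+19·3880739170=166218969675 | T(25,20)=3880739170+20·116972779=6220194750 | T(25,21)=116972779+21·2454606=168519505 | T(25,22)=2454606+22·33902=3200450
i=26: T(26,19)=3275678594925+19·166218969675=6433839018750 | T(26,20)=166218969675+20·6220194750=290622864675 | T(26,21)=6220194750+21·168519505=9759104355 | T(26,22)=168519505+22·3200450=238929405
Read S(26,19) = 6433839018750, S(26,20) = 290622864675, S(26,21) = 9759104355, S(26,22) = 238929405.

6433839018750, 290622864675, 9759104355, 238929405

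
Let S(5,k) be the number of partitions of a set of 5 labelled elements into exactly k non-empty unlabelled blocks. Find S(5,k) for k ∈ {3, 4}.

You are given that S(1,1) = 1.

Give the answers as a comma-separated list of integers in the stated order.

[2] T[2,1]:1*1+0=1 · T[2,2]:2*0+1=1
[3] T[3,1]:1*1+0=1 · T[3,2]:2*1+1=3 · T[3,3]:3*0+1=1
[4] T[4,2]:2*3+1=7 · T[4,3]:3*1+3=6 · T[4,4]:4*0+1=1
[5] T[5,3]:3*6+7=25 · T[5,4]:4*1+6=10
Read S(5,3) = 25, S(5,4) = 10.

25, 10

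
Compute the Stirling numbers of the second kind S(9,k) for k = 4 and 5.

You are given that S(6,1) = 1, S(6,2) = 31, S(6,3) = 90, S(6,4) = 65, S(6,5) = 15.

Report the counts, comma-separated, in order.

7770, 6951

i=7: T(7,2)=1+2·31=63 | T(7,3)=31+3·90=301 | T(7,4)=90+4·65=350 | T(7,5)=65+5·15=140
i=8: T(8,3)=63+3·301=966 | T(8,4)=301+4·350=1701 | T(8,5)=350+5·140=1050
i=9: T(9,4)=966+4·1701=7770 | T(9,5)=1701+5·1050=6951
Read S(9,4) = 7770, S(9,5) = 6951.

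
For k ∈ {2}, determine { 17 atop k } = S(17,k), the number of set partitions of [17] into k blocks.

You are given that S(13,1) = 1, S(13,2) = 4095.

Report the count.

65535

i=14: T(14,1)=0+1·1=1 | T(14,2)=1+2·4095=8191
i=15: T(15,1)=0+1·1=1 | T(15,2)=1+2·8191=16383
i=16: T(16,1)=0+1·1=1 | T(16,2)=1+2·16383=32767
i=17: T(17,2)=1+2·32767=65535
Read S(17,2) = 65535.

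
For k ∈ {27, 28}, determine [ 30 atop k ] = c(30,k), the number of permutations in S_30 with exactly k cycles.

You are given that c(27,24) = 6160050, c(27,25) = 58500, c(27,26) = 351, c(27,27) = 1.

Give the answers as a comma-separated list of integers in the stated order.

i=28: T(28,25)=6160050+27·58500=7739550 | T(28,26)=58500+27·351=67977 | T(28,27)=351+27·1=378 | T(28,28)=1+27·0=1
i=29: T(29,26)=7739550+28·67977=9642906 | T(29,27)=67977+28·378=78561 | T(29,28)=378+28·1=406
i=30: T(30,27)=9642906+29·78561=11921175 | T(30,28)=78561+29·406=90335
Read c(30,27) = 11921175, c(30,28) = 90335.

11921175, 90335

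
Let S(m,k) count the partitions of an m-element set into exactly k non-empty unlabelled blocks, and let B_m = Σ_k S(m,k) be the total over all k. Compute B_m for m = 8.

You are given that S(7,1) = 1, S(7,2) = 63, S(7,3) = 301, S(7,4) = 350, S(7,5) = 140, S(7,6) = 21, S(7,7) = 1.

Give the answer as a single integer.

row 8: T[8][1]=1·1+0=1  T[8][2]=2·63+1=127  T[8][3]=3·301+63=966  T[8][4]=4·350+301=1701  T[8][5]=5·140+350=1050  T[8][6]=6·21+140=266  T[8][7]=7·1+21=28  T[8][8]=8·0+1=1
B_8 = ΣS(8,k) = 1+127+966+1701+1050+266+28+1 = 4140

4140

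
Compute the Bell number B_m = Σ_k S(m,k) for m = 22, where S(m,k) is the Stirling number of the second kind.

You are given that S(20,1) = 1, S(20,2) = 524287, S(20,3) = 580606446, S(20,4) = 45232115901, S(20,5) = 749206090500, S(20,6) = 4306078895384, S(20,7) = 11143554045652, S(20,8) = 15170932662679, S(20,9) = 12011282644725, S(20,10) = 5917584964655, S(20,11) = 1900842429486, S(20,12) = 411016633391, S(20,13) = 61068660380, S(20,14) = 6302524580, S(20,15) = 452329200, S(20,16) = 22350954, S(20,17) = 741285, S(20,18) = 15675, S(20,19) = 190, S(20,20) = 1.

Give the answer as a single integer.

@21  (21,1):1·1+0→1, (21,2):524287·2+1→1048575, (21,3):580606446·3+524287→1742343625, (21,4):45232115901·4+580606446→181509070050, (21,5):749206090500·5+45232115901→3791262568401, (21,6):4306078895384·6+749206090500→26585679462804, (21,7):11143554045652·7+4306078895384→82310957214948, (21,8):15170932662679·8+11143554045652→132511015347084, (21,9):12011282644725·9+15170932662679→123272476465204, (21,10):5917584964655·10+12011282644725→71187132291275, (21,11):1900842429486·11+5917584964655→26826851689001, (21,12):411016633391·12+1900842429486→6833042030178, (21,13):61068660380·13+411016633391→1204909218331, (21,14):6302524580·14+61068660380→149304004500, (21,15):452329200·15+6302524580→13087462580, (21,16):22350954·16+452329200→809944464, (21,17):741285·17+22350954→34952799, (21,18):15675·18+741285→1023435, (21,19):190·19+15675→19285, (21,20):1·20+190→210, (21,21):0·21+1→1
@22  (22,1):1·1+0→1, (22,2):1048575·2+1→2097151, (22,3):1742343625·3+1048575→5228079450, (22,4):181509070050·4+1742343625→727778623825, (22,5):3791262568401·5+181509070050→19137821912055, (22,6):26585679462804·6+3791262568401→163305339345225, (22,7):82310957214948·7+26585679462804→602762379967440, (22,8):132511015347084·8+82310957214948→1142399079991620, (22,9):123272476465204·9+132511015347084→1241963303533920, (22,10):71187132291275·10+123272476465204→835143799377954, (22,11):26826851689001·11+71187132291275→366282500870286, (22,12):6833042030178·12+26826851689001→108823356051137, (22,13):1204909218331·13+6833042030178→22496861868481, (22,14):149304004500·14+1204909218331→3295165281331, (22,15):13087462580·15+149304004500→345615943200, (22,16):809944464·16+13087462580→26046574004, (22,17):34952799·17+809944464→1404142047, (22,18):1023435·18+34952799→53374629, (22,19):19285·19+1023435→1389850, (22,20):210·20+19285→23485, (22,21):1·21+210→231, (22,22):0·22+1→1
B_22 = ΣS(22,k) = 1+2097151+5228079450+727778623825+19137821912055+163305339345225+602762379967440+1142399079991620+1241963303533920+835143799377954+366282500870286+108823356051137+22496861868481+3295165281331+345615943200+26046574004+1404142047+53374629+1389850+23485+231+1 = 4506715738447323

4506715738447323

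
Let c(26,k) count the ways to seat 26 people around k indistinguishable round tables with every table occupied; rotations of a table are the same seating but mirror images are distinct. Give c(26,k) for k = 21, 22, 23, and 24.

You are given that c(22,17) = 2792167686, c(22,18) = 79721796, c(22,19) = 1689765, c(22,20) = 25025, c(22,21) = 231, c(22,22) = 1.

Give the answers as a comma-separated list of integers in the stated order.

17247104875, 333685495, 4858750, 50050

@23  (23,18):79721796·22+2792167686→4546047198, (23,19):1689765·22+79721796→116896626, (23,20):25025·22+1689765→2240315, (23,21):231·22+25025→30107, (23,22):1·22+231→253, (23,23):0·22+1→1
@24  (24,19):116896626·23+4546047198→7234669596, (24,20):2240315·23+116896626→168423871, (24,21):30107·23+2240315→2932776, (24,22):253·23+30107→35926, (24,23):1·23+253→276, (24,24):0·23+1→1
@25  (25,20):168423871·24+7234669596→11276842500, (25,21):2932776·24+168423871→238810495, (25,22):35926·24+2932776→3795000, (25,23):276·24+35926→42550, (25,24):1·24+276→300
@26  (26,21):238810495·25+11276842500→17247104875, (26,22):3795000·25+238810495→333685495, (26,23):42550·25+3795000→4858750, (26,24):300·25+42550→50050
Read c(26,21) = 17247104875, c(26,22) = 333685495, c(26,23) = 4858750, c(26,24) = 50050.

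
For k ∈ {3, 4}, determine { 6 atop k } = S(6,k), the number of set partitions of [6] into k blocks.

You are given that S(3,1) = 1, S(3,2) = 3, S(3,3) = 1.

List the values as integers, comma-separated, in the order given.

r4: T_4,1=1×1+0=1; T_4,2=2×3+1=7; T_4,3=3×1+3=6; T_4,4=4×0+1=1
r5: T_5,2=2×7+1=15; T_5,3=3×6+7=25; T_5,4=4×1+6=10
r6: T_6,3=3×25+15=90; T_6,4=4×10+25=65
Read S(6,3) = 90, S(6,4) = 65.

90, 65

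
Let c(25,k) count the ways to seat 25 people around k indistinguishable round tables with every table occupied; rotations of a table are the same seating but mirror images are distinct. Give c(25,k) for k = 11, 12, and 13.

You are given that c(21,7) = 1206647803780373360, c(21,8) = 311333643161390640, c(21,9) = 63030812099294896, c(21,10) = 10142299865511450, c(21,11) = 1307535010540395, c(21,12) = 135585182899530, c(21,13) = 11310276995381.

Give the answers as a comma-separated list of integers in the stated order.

r22: T_22,8=21×311333643161390640+1206647803780373360=7744654310169576800; T_22,9=21×63030812099294896+311333643161390640=1634980697246583456; T_22,10=21×10142299865511450+63030812099294896=276019109275035346; T_22,11=21×1307535010540395+10142299865511450=37600535086859745; T_22,12=21×135585182899530+1307535010540395=4154823851430525; T_22,13=21×11310276995381+135585182899530=373100999802531
r23: T_23,9=22×1634980697246583456+7744654310169576800=43714229649594412832; T_23,10=22×276019109275035346+1634980697246583456=7707401101297361068; T_23,11=22×37600535086859745+276019109275035346=1103230881185949736; T_23,12=22×4154823851430525+37600535086859745=129006659818331295; T_23,13=22×373100999802531+4154823851430525=12363045847086207
r24: T_24,10=23×7707401101297361068+43714229649594412832=220984454979433717396; T_24,11=23×1103230881185949736+7707401101297361068=33081711368574204996; T_24,12=23×129006659818331295+1103230881185949736=4070384057007569521; T_24,13=23×12363045847086207+129006659818331295=413356714301314056
r25: T_25,11=24×33081711368574204996+220984454979433717396=1014945527825214637300; T_25,12=24×4070384057007569521+33081711368574204996=130770928736755873500; T_25,13=24×413356714301314056+4070384057007569521=13990945200239106865
Read c(25,11) = 1014945527825214637300, c(25,12) = 130770928736755873500, c(25,13) = 13990945200239106865.

1014945527825214637300, 130770928736755873500, 13990945200239106865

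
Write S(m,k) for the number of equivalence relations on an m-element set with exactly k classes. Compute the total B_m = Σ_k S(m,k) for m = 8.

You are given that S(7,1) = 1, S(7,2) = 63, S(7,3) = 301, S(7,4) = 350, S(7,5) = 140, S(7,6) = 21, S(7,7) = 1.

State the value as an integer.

i=8: T(8,1)=0+1·1=1 | T(8,2)=1+2·63=127 | T(8,3)=63+3·301=966 | T(8,4)=301+4·350=1701 | T(8,5)=350+5·140=1050 | T(8,6)=140+6·21=266 | T(8,7)=21+7·1=28 | T(8,8)=1+8·0=1
B_8 = ΣS(8,k) = 1+127+966+1701+1050+266+28+1 = 4140

4140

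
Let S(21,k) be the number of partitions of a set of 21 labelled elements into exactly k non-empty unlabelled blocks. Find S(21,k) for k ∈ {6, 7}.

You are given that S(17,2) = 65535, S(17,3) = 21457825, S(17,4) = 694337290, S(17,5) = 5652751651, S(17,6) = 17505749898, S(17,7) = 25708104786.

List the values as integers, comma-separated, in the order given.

@18  (18,3):21457825·3+65535→64439010, (18,4):694337290·4+21457825→2798806985, (18,5):5652751651·5+694337290→28958095545, (18,6):17505749898·6+5652751651→110687251039, (18,7):25708104786·7+17505749898→197462483400
@19  (19,4):2798806985·4+64439010→11259666950, (19,5):28958095545·5+2798806985→147589284710, (19,6):110687251039·6+28958095545→693081601779, (19,7):197462483400·7+110687251039→1492924634839
@20  (20,5):147589284710·5+11259666950→749206090500, (20,6):693081601779·6+147589284710→4306078895384, (20,7):1492924634839·7+693081601779→11143554045652
@21  (21,6):4306078895384·6+749206090500→26585679462804, (21,7):11143554045652·7+4306078895384→82310957214948
Read S(21,6) = 26585679462804, S(21,7) = 82310957214948.

26585679462804, 82310957214948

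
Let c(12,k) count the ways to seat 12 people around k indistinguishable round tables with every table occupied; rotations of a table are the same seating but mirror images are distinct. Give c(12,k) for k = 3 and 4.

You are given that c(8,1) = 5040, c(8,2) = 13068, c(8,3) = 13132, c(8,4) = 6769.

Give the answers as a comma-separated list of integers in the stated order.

@9  (9,1):5040·8+0→40320, (9,2):13068·8+5040→109584, (9,3):13132·8+13068→118124, (9,4):6769·8+13132→67284
@10  (10,1):40320·9+0→362880, (10,2):109584·9+40320→1026576, (10,3):118124·9+109584→1172700, (10,4):67284·9+118124→723680
@11  (11,2):1026576·10+362880→10628640, (11,3):1172700·10+1026576→12753576, (11,4):723680·10+1172700→8409500
@12  (12,3):12753576·11+10628640→150917976, (12,4):8409500·11+12753576→105258076
Read c(12,3) = 150917976, c(12,4) = 105258076.

150917976, 105258076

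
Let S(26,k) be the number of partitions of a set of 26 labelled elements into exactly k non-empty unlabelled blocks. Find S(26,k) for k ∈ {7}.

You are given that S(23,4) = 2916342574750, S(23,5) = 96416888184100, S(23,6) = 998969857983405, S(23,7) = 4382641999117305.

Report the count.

1631853797991016600

r24: T_24,5=5×96416888184100+2916342574750=485000783495250; T_24,6=6×998969857983405+96416888184100=6090236036084530; T_24,7=7×4382641999117305+998969857983405=31677463851804540
r25: T_25,6=6×6090236036084530+485000783495250=37026417000002430; T_25,7=7×31677463851804540+6090236036084530=227832482998716310
r26: T_26,7=7×227832482998716310+37026417000002430=1631853797991016600
Read S(26,7) = 1631853797991016600.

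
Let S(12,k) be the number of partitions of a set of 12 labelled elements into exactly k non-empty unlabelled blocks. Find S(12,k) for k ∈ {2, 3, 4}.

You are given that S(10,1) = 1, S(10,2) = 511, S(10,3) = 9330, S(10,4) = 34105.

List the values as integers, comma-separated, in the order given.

2047, 86526, 611501

i=11: T(11,1)=0+1·1=1 | T(11,2)=1+2·511=1023 | T(11,3)=511+3·9330=28501 | T(11,4)=9330+4·34105=145750
i=12: T(12,2)=1+2·1023=2047 | T(12,3)=1023+3·28501=86526 | T(12,4)=28501+4·145750=611501
Read S(12,2) = 2047, S(12,3) = 86526, S(12,4) = 611501.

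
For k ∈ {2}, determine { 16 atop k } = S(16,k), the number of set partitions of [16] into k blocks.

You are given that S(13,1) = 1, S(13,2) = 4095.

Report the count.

32767

i=14: T(14,1)=0+1·1=1 | T(14,2)=1+2·4095=8191
i=15: T(15,1)=0+1·1=1 | T(15,2)=1+2·8191=16383
i=16: T(16,2)=1+2·16383=32767
Read S(16,2) = 32767.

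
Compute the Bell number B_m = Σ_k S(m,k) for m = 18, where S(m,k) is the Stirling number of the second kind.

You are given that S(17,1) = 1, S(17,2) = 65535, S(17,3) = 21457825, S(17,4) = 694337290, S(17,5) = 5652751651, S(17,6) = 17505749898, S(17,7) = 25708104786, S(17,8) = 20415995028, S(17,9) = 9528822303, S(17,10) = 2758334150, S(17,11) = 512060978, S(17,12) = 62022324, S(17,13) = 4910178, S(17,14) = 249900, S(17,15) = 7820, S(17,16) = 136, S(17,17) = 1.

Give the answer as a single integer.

682076806159

row 18: T[18][1]=1·1+0=1  T[18][2]=2·65535+1=131071  T[18][3]=3·21457825+65535=64439010  T[18][4]=4·694337290+21457825=2798806985  T[18][5]=5·5652751651+694337290=28958095545  T[18][6]=6·17505749898+5652751651=110687251039  T[18][7]=7·25708104786+17505749898=197462483400  T[18][8]=8·20415995028+25708104786=189036065010  T[18][9]=9·9528822303+20415995028=106175395755  T[18][10]=10·2758334150+9528822303=37112163803  T[18][11]=11·512060978+2758334150=8391004908  T[18][12]=12·62022324+512060978=1256328866  T[18][13]=13·4910178+62022324=125854638  T[18][14]=14·249900+4910178=8408778  T[18][15]=15·7820+249900=367200  T[18][16]=16·136+7820=9996  T[18][17]=17·1+136=153  T[18][18]=18·0+1=1
B_18 = ΣS(18,k) = 1+131071+64439010+2798806985+28958095545+110687251039+197462483400+189036065010+106175395755+37112163803+8391004908+1256328866+125854638+8408778+367200+9996+153+1 = 682076806159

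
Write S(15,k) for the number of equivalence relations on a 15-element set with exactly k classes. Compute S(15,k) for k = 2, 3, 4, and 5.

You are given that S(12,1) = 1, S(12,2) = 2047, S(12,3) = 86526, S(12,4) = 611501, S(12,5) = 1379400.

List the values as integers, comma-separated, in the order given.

@13  (13,1):1·1+0→1, (13,2):2047·2+1→4095, (13,3):86526·3+2047→261625, (13,4):611501·4+86526→2532530, (13,5):1379400·5+611501→7508501
@14  (14,1):1·1+0→1, (14,2):4095·2+1→8191, (14,3):261625·3+4095→788970, (14,4):2532530·4+261625→10391745, (14,5):7508501·5+2532530→40075035
@15  (15,2):8191·2+1→16383, (15,3):788970·3+8191→2375101, (15,4):10391745·4+788970→42355950, (15,5):40075035·5+10391745→210766920
Read S(15,2) = 16383, S(15,3) = 2375101, S(15,4) = 42355950, S(15,5) = 210766920.

16383, 2375101, 42355950, 210766920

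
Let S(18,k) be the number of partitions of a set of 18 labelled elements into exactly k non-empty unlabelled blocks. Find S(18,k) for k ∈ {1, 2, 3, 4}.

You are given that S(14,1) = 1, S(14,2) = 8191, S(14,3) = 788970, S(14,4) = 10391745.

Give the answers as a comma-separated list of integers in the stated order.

1, 131071, 64439010, 2798806985

@15  (15,1):1·1+0→1, (15,2):8191·2+1→16383, (15,3):788970·3+8191→2375101, (15,4):10391745·4+788970→42355950
@16  (16,1):1·1+0→1, (16,2):16383·2+1→32767, (16,3):2375101·3+16383→7141686, (16,4):42355950·4+2375101→171798901
@17  (17,1):1·1+0→1, (17,2):32767·2+1→65535, (17,3):7141686·3+32767→21457825, (17,4):171798901·4+7141686→694337290
@18  (18,1):1·1+0→1, (18,2):65535·2+1→131071, (18,3):21457825·3+65535→64439010, (18,4):694337290·4+21457825→2798806985
Read S(18,1) = 1, S(18,2) = 131071, S(18,3) = 64439010, S(18,4) = 2798806985.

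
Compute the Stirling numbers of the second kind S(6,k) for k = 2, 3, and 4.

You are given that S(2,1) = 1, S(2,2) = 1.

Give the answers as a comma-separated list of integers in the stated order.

31, 90, 65

row 3: T[3][1]=1·1+0=1  T[3][2]=2·1+1=3  T[3][3]=3·0+1=1
row 4: T[4][1]=1·1+0=1  T[4][2]=2·3+1=7  T[4][3]=3·1+3=6  T[4][4]=4·0+1=1
row 5: T[5][1]=1·1+0=1  T[5][2]=2·7+1=15  T[5][3]=3·6+7=25  T[5][4]=4·1+6=10
row 6: T[6][2]=2·15+1=31  T[6][3]=3·25+15=90  T[6][4]=4·10+25=65
Read S(6,2) = 31, S(6,3) = 90, S(6,4) = 65.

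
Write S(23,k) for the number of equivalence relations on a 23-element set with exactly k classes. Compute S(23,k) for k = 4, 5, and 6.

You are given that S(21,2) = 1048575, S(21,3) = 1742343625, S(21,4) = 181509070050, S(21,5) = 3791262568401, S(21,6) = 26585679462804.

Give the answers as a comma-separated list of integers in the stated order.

row 22: T[22][3]=3·1742343625+1048575=5228079450  T[22][4]=4·181509070050+1742343625=727778623825  T[22][5]=5·3791262568401+181509070050=19137821912055  T[22][6]=6·26585679462804+3791262568401=163305339345225
row 23: T[23][4]=4·727778623825+5228079450=2916342574750  T[23][5]=5·19137821912055+727778623825=96416888184100  T[23][6]=6·163305339345225+19137821912055=998969857983405
Read S(23,4) = 2916342574750, S(23,5) = 96416888184100, S(23,6) = 998969857983405.

2916342574750, 96416888184100, 998969857983405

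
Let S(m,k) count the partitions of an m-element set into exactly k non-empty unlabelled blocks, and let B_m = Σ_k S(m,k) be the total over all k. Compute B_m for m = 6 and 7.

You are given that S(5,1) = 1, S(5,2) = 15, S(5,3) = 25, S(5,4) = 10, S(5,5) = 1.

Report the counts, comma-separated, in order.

r6: T_6,1=1×1+0=1; T_6,2=2×15+1=31; T_6,3=3×25+15=90; T_6,4=4×10+25=65; T_6,5=5×1+10=15; T_6,6=6×0+1=1
r7: T_7,1=1×1+0=1; T_7,2=2×31+1=63; T_7,3=3×90+31=301; T_7,4=4×65+90=350; T_7,5=5×15+65=140; T_7,6=6×1+15=21; T_7,7=7×0+1=1
B_6 = ΣS(6,k) = 1+31+90+65+15+1 = 203
B_7 = ΣS(7,k) = 1+63+301+350+140+21+1 = 877

203, 877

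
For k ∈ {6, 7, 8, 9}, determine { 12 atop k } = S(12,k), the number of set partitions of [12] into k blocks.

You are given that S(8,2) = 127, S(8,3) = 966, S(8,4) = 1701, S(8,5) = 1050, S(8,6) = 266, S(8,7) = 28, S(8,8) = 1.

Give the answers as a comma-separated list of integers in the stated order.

row 9: T[9][3]=3·966+127=3025  T[9][4]=4·1701+966=7770  T[9][5]=5·1050+1701=6951  T[9][6]=6·266+1050=2646  T[9][7]=7·28+266=462  T[9][8]=8·1+28=36  T[9][9]=9·0+1=1
row 10: T[10][4]=4·7770+3025=34105  T[10][5]=5·6951+7770=42525  T[10][6]=6·2646+6951=22827  T[10][7]=7·462+2646=5880  T[10][8]=8·36+462=750  T[10][9]=9·1+36=45
row 11: T[11][5]=5·42525+34105=246730  T[11][6]=6·22827+42525=179487  T[11][7]=7·5880+22827=63987  T[11][8]=8·750+5880=11880  T[11][9]=9·45+750=1155
row 12: T[12][6]=6·179487+246730=1323652  T[12][7]=7·63987+179487=627396  T[12][8]=8·11880+63987=159027  T[12][9]=9·1155+11880=22275
Read S(12,6) = 1323652, S(12,7) = 627396, S(12,8) = 159027, S(12,9) = 22275.

1323652, 627396, 159027, 22275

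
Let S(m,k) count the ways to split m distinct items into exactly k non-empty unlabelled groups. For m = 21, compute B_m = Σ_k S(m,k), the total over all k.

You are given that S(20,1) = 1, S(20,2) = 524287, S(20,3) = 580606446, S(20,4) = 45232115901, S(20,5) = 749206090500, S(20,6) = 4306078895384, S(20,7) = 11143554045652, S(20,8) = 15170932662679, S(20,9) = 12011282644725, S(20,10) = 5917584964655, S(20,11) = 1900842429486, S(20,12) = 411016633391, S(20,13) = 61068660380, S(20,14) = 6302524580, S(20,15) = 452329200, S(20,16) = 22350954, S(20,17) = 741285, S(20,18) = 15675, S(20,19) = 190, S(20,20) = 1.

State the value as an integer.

474869816156751

i=21: T(21,1)=0+1·1=1 | T(21,2)=1+2·524287=1048575 | T(21,3)=524287+3·580606446=1742343625 | T(21,4)=580606446+4·45232115901=181509070050 | T(21,5)=45232115901+5·749206090500=3791262568401 | T(21,6)=749206090500+6·4306078895384=26585679462804 | T(21,7)=4306078895384+7·11143554045652=82310957214948 | T(21,8)=11143554045652+8·15170932662679=132511015347084 | T(21,9)=15170932662679+9·12011282644725=123272476465204 | T(21,10)=12011282644725+10·5917584964655=71187132291275 | T(21,11)=5917584964655+11·1900842429486=26826851689001 | T(21,12)=1900842429486+12·411016633391=6833042030178 | T(21,13)=411016633391+13·61068660380=1204909218331 | T(21,14)=61068660380+14·6302524580=149304004500 | T(21,15)=6302524580+15·452329200=13087462580 | T(21,16)=452329200+16·22350954=809944464 | T(21,17)=22350954+17·741285=34952799 | T(21,18)=741285+18·15675=1023435 | T(21,19)=15675+19·190=19285 | T(21,20)=190+20·1=210 | T(21,21)=1+21·0=1
B_21 = ΣS(21,k) = 1+1048575+1742343625+181509070050+3791262568401+26585679462804+82310957214948+132511015347084+123272476465204+71187132291275+26826851689001+6833042030178+1204909218331+149304004500+13087462580+809944464+34952799+1023435+19285+210+1 = 474869816156751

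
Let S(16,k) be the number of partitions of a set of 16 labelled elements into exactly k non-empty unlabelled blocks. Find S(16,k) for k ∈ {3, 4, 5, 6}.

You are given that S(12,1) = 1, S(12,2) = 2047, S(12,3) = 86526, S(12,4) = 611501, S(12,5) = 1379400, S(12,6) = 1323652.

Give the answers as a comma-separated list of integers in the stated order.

7141686, 171798901, 1096190550, 2734926558

@13  (13,1):1·1+0→1, (13,2):2047·2+1→4095, (13,3):86526·3+2047→261625, (13,4):611501·4+86526→2532530, (13,5):1379400·5+611501→7508501, (13,6):1323652·6+1379400→9321312
@14  (14,1):1·1+0→1, (14,2):4095·2+1→8191, (14,3):261625·3+4095→788970, (14,4):2532530·4+261625→10391745, (14,5):7508501·5+2532530→40075035, (14,6):9321312·6+7508501→63436373
@15  (15,2):8191·2+1→16383, (15,3):788970·3+8191→2375101, (15,4):10391745·4+788970→42355950, (15,5):40075035·5+10391745→210766920, (15,6):63436373·6+40075035→420693273
@16  (16,3):2375101·3+16383→7141686, (16,4):42355950·4+2375101→171798901, (16,5):210766920·5+42355950→1096190550, (16,6):420693273·6+210766920→2734926558
Read S(16,3) = 7141686, S(16,4) = 171798901, S(16,5) = 1096190550, S(16,6) = 2734926558.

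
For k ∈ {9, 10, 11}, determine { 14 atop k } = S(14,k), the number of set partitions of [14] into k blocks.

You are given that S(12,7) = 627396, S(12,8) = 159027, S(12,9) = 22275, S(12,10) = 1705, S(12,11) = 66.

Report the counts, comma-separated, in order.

row 13: T[13][8]=8·159027+627396=1899612  T[13][9]=9·22275+159027=359502  T[13][10]=10·1705+22275=39325  T[13][11]=11·66+1705=2431
row 14: T[14][9]=9·359502+1899612=5135130  T[14][10]=10·39325+359502=752752  T[14][11]=11·2431+39325=66066
Read S(14,9) = 5135130, S(14,10) = 752752, S(14,11) = 66066.

5135130, 752752, 66066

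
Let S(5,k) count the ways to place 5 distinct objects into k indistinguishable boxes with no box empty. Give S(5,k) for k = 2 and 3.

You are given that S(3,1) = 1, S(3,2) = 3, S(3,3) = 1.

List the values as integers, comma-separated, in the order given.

@4  (4,1):1·1+0→1, (4,2):3·2+1→7, (4,3):1·3+3→6
@5  (5,2):7·2+1→15, (5,3):6·3+7→25
Read S(5,2) = 15, S(5,3) = 25.

15, 25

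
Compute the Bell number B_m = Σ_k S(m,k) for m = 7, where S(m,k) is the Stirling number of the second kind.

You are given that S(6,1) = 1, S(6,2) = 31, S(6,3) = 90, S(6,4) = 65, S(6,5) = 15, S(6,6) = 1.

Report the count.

r7: T_7,1=1×1+0=1; T_7,2=2×31+1=63; T_7,3=3×90+31=301; T_7,4=4×65+90=350; T_7,5=5×15+65=140; T_7,6=6×1+15=21; T_7,7=7×0+1=1
B_7 = ΣS(7,k) = 1+63+301+350+140+21+1 = 877

877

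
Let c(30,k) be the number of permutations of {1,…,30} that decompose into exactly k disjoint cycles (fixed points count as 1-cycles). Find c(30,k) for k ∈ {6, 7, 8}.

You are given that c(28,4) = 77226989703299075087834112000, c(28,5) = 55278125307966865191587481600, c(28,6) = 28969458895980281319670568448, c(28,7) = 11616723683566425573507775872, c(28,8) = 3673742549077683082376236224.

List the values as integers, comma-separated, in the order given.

row 29: T[29][5]=28·55278125307966865191587481600+77226989703299075087834112000=1625014498326371300452283596800  T[29][6]=28·28969458895980281319670568448+55278125307966865191587481600=866422974395414742142363398144  T[29][7]=28·11616723683566425573507775872+28969458895980281319670568448=354237722035840197377888292864  T[29][8]=28·3673742549077683082376236224+11616723683566425573507775872=114481515057741551880042390144
row 30: T[30][6]=29·866422974395414742142363398144+1625014498326371300452283596800=26751280755793398822580822142976  T[30][7]=29·354237722035840197377888292864+866422974395414742142363398144=11139316913434780466101123891200  T[30][8]=29·114481515057741551880042390144+354237722035840197377888292864=3674201658710345201899117607040
Read c(30,6) = 26751280755793398822580822142976, c(30,7) = 11139316913434780466101123891200, c(30,8) = 3674201658710345201899117607040.

26751280755793398822580822142976, 11139316913434780466101123891200, 3674201658710345201899117607040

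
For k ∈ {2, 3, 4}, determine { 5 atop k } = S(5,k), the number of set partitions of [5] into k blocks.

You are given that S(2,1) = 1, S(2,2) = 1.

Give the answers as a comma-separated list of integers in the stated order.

15, 25, 10

row 3: T[3][1]=1·1+0=1  T[3][2]=2·1+1=3  T[3][3]=3·0+1=1
row 4: T[4][1]=1·1+0=1  T[4][2]=2·3+1=7  T[4][3]=3·1+3=6  T[4][4]=4·0+1=1
row 5: T[5][2]=2·7+1=15  T[5][3]=3·6+7=25  T[5][4]=4·1+6=10
Read S(5,2) = 15, S(5,3) = 25, S(5,4) = 10.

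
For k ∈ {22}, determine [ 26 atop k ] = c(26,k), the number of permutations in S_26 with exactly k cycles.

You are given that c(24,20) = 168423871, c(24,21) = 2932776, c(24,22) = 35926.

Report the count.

i=25: T(25,21)=168423871+24·2932776=238810495 | T(25,22)=2932776+24·35926=3795000
i=26: T(26,22)=238810495+25·3795000=333685495
Read c(26,22) = 333685495.

333685495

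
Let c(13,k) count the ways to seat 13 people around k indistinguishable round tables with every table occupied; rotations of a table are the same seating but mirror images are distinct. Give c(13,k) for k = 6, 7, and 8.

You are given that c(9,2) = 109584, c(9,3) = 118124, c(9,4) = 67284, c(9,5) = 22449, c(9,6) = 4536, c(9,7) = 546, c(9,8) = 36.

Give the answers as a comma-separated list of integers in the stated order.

row 10: T[10][3]=9·118124+109584=1172700  T[10][4]=9·67284+118124=723680  T[10][5]=9·22449+67284=269325  T[10][6]=9·4536+22449=63273  T[10][7]=9·546+4536=9450  T[10][8]=9·36+546=870
row 11: T[11][4]=10·723680+1172700=8409500  T[11][5]=10·269325+723680=3416930  T[11][6]=10·63273+269325=902055  T[11][7]=10·9450+63273=157773  T[11][8]=10·870+9450=18150
row 12: T[12][5]=11·3416930+8409500=45995730  T[12][6]=11·902055+3416930=13339535  T[12][7]=11·157773+902055=2637558  T[12][8]=11·18150+157773=357423
row 13: T[13][6]=12·13339535+45995730=206070150  T[13][7]=12·2637558+13339535=44990231  T[13][8]=12·357423+2637558=6926634
Read c(13,6) = 206070150, c(13,7) = 44990231, c(13,8) = 6926634.

206070150, 44990231, 6926634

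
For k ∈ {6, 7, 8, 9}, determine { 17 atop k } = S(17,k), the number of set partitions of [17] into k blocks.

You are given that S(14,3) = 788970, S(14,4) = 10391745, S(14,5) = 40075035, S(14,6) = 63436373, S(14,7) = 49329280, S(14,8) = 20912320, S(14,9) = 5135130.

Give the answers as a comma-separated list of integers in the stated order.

17505749898, 25708104786, 20415995028, 9528822303

i=15: T(15,4)=788970+4·10391745=42355950 | T(15,5)=10391745+5·40075035=210766920 | T(15,6)=40075035+6·63436373=420693273 | T(15,7)=63436373+7·49329280=408741333 | T(15,8)=49329280+8·20912320=216627840 | T(15,9)=20912320+9·5135130=67128490
i=16: T(16,5)=42355950+5·210766920=1096190550 | T(16,6)=210766920+6·420693273=2734926558 | T(16,7)=420693273+7·408741333=3281882604 | T(16,8)=408741333+8·216627840=2141764053 | T(16,9)=216627840+9·67128490=820784250
i=17: T(17,6)=1096190550+6·2734926558=17505749898 | T(17,7)=2734926558+7·3281882604=25708104786 | T(17,8)=3281882604+8·2141764053=20415995028 | T(17,9)=2141764053+9·820784250=9528822303
Read S(17,6) = 17505749898, S(17,7) = 25708104786, S(17,8) = 20415995028, S(17,9) = 9528822303.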